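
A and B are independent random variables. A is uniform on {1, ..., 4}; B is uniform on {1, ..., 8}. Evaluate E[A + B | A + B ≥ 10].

P(A + B ≥ 10) = 3/16.
Summing (A+B)·P(x,y) over outcomes with A + B ≥ 10 gives 2.
E[A + B | A + B ≥ 10] = (2) / (3/16) = 32/3.

32/3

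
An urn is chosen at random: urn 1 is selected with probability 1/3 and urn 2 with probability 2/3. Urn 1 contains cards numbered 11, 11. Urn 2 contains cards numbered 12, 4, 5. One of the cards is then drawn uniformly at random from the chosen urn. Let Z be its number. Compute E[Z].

E[Z | urn 1] = (11+11)/2 = 11.
E[Z | urn 2] = (12+4+5)/3 = 7.
E[Z] = (1/3)·(11) + (2/3)·(7) = 25/3.

25/3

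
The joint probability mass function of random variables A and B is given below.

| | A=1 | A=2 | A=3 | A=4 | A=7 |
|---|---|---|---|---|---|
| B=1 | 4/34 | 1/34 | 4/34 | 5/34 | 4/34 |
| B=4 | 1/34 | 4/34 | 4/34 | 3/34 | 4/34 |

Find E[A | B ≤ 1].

P(B ≤ 1) = 9/17.
Summing A·P(A=x,B=y) over the conditioning event gives 33/17.
E[A | B ≤ 1] = (33/17) / (9/17) = 11/3.

11/3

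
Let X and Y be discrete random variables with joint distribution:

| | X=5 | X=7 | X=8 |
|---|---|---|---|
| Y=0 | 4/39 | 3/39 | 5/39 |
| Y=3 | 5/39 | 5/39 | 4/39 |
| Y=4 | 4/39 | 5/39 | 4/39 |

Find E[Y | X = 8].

28/13

P(X = 8) = 1/3.
Σ Y·P over the event = 0·(5/39) + 3·(4/39) + 4·(4/39) = 28/39.
E[Y | X = 8] = (28/39) / (1/3) = 28/13.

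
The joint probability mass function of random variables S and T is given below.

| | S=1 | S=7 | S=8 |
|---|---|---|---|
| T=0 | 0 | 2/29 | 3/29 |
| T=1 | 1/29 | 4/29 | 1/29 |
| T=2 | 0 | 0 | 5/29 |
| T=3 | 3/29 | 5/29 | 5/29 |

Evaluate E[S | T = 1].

P(T = 1) = 6/29.
Σ S·P over the event = 1·(1/29) + 7·(4/29) + 8·(1/29) = 37/29.
E[S | T = 1] = (37/29) / (6/29) = 37/6.

37/6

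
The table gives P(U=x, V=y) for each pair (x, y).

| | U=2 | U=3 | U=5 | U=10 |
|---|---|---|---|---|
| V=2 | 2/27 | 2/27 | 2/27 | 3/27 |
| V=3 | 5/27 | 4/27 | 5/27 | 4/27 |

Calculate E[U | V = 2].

P(V = 2) = 1/3.
Σ U·P over the event = 2·(2/27) + 3·(2/27) + 5·(2/27) + 10·(3/27) = 50/27.
E[U | V = 2] = (50/27) / (1/3) = 50/9.

50/9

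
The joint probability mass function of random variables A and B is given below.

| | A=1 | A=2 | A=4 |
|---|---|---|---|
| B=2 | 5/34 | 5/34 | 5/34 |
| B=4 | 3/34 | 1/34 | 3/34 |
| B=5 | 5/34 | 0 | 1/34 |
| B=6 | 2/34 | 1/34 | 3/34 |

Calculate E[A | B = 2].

P(B = 2) = 15/34.
Summing A·P(A=x,B=y) over the conditioning event gives 35/34.
E[A | B = 2] = (35/34) / (15/34) = 7/3.

7/3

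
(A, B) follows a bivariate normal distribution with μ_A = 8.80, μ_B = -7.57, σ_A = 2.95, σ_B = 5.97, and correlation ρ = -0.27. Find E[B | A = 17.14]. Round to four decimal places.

-12.1270

The regression of B on A has slope ρ·σ_B/σ_A and passes through (μ_A, μ_B).
E[B | A=17.14] = -7.57 + (-0.27)·(5.97/2.95)·(17.14 − (8.80)) = -7.57 + (-0.546407)·(8.34) = -12.1270.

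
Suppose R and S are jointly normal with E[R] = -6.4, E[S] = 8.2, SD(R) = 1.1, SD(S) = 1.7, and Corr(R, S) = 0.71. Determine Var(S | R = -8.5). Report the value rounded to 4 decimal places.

1.4332

The conditional variance in a bivariate normal is σ_S²(1 − ρ²), independent of x.
Var(S | R=-8.5) = (1.7)²·(1 − (0.71)²) = 2.89·0.4959 = 1.4332.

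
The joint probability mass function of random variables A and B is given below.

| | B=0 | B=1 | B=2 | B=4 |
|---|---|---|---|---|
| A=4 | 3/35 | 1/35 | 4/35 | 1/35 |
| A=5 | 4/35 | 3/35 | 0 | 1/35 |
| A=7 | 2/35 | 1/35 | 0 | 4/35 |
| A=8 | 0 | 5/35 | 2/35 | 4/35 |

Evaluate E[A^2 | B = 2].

32

P(B = 2) = 6/35.
Σ A^2·P over the event = 16·(4/35) + 64·(2/35) = 192/35.
E[A^2 | B = 2] = (192/35) / (6/35) = 32.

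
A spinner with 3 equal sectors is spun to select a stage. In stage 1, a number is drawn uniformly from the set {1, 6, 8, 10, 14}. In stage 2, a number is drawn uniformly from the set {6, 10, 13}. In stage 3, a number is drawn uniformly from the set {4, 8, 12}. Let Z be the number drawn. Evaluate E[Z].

382/45

E[Z | stage 1] = (1+6+8+10+14)/5 = 39/5.
E[Z | stage 2] = (6+10+13)/3 = 29/3.
E[Z | stage 3] = (4+8+12)/3 = 8.
E[Z] = (1/3)·(39/5) + (1/3)·(29/3) + (1/3)·(8) = 382/45.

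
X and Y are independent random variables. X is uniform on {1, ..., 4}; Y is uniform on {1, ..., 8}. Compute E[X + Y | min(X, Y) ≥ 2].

P(min(X, Y) ≥ 2) = 21/32.
Summing (X+Y)·P(x,y) over outcomes with min(X, Y) ≥ 2 gives 21/4.
E[X + Y | min(X, Y) ≥ 2] = (21/4) / (21/32) = 8.

8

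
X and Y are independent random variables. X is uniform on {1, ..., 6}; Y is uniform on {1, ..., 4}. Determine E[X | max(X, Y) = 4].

22/7

Outcomes with max(X, Y) = 4: (1,4), (2,4), (3,4), (4,1), (4,2), (4,3), (4,4), each with probability 1/24.
E[X | max(X, Y) = 4] = (1 + 2 + 3 + 4 + 4 + 4 + 4) / 7 = 22/7.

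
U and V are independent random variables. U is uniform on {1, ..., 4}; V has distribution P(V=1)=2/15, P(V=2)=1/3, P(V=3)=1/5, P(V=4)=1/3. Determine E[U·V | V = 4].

P(V = 4) = 1/3.
Summing UV·P(x,y) over outcomes with V = 4 gives 10/3.
E[U·V | V = 4] = (10/3) / (1/3) = 10.

10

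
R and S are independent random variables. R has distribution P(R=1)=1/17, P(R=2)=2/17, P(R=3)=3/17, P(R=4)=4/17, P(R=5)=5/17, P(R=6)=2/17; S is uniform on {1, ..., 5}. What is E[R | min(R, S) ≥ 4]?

P(min(R, S) ≥ 4) = 22/85.
Summing R·P(x,y) over outcomes with min(R, S) ≥ 4 gives 106/85.
E[R | min(R, S) ≥ 4] = (106/85) / (22/85) = 53/11.

53/11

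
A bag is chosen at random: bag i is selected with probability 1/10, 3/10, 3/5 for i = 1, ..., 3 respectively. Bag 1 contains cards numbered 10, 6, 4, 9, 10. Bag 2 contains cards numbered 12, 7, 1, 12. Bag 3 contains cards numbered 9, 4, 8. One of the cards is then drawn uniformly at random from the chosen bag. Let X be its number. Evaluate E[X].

E[X | bag 1] = (10+6+4+9+10)/5 = 39/5.
E[X | bag 2] = (12+7+1+12)/4 = 8.
E[X | bag 3] = (9+4+8)/3 = 7.
By the law of total expectation,
E[X] = (1/10)·(39/5) + (3/10)·(8) + (3/5)·(7) = 369/50.

369/50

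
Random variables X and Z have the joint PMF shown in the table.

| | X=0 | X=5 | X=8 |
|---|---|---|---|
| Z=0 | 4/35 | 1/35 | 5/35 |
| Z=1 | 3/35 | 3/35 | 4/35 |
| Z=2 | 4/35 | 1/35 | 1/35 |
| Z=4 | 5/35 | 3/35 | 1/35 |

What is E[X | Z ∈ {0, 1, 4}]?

115/29

P(Z ∈ {0, 1, 4}) = 29/35.
Summing X·P(X=x,Z=y) over the conditioning event gives 23/7.
E[X | Z ∈ {0, 1, 4}] = (23/7) / (29/35) = 115/29.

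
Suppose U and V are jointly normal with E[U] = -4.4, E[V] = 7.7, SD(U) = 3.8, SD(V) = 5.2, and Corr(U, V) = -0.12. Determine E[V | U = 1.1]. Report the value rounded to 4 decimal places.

The regression of V on U has slope ρ·σ_V/σ_U and passes through (μ_U, μ_V).
E[V | U=1.1] = 7.7 + (-0.12)·(5.2/3.8)·(1.1 − (-4.4)) = 7.7 + (-0.16421)·(5.5) = 6.7968.

6.7968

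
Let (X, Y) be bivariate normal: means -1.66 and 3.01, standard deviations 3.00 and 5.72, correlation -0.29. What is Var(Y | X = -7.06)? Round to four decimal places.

Var(Y | X=x) = (1 − ρ²)·σ_Y².
Var(Y | X=-7.06) = (5.72)²·(1 − (-0.29)²) = 32.7184·0.9159 = 29.9668.

29.9668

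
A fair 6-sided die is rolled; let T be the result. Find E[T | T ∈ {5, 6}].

11/2

P(T ∈ {5, 6}) = 1/3.
Σ over the event: 5·1/6 + 6·1/6 = 11/6.
E[T | T ∈ {5, 6}] = (11/6) / (1/3) = 11/2.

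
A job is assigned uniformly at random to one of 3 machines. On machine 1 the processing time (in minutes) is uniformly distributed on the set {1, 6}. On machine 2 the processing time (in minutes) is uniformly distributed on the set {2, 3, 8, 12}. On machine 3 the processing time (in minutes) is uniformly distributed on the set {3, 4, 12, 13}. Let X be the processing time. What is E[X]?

E[X | machine 1] = (1+6)/2 = 7/2.
E[X | machine 2] = (2+3+8+12)/4 = 25/4.
E[X | machine 3] = (3+4+12+13)/4 = 8.
E[X] = (1/3)·(7/2) + (1/3)·(25/4) + (1/3)·(8) = 71/12.

71/12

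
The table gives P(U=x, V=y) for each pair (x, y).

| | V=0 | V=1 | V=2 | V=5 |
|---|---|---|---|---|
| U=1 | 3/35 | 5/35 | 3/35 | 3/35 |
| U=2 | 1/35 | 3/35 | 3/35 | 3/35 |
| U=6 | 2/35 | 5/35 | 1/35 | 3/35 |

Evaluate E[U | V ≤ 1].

58/19

P(V ≤ 1) = 19/35.
Σ U·P over the event = 1·(3/35) + 1·(5/35) + 2·(1/35) + 2·(3/35) + 6·(2/35) + 6·(5/35) = 58/35.
E[U | V ≤ 1] = (58/35) / (19/35) = 58/19.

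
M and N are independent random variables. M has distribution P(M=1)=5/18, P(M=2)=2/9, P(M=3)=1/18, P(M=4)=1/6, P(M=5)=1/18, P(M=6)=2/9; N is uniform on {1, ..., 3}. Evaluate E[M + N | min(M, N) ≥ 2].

13/2

P(min(M, N) ≥ 2) = 13/27.
Summing (M+N)·P(x,y) over outcomes with min(M, N) ≥ 2 gives 169/54.
E[M + N | min(M, N) ≥ 2] = (169/54) / (13/27) = 13/2.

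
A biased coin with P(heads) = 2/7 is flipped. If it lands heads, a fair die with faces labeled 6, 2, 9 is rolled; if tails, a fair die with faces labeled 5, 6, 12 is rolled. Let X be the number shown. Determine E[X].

E[X | heads] = (6+2+9)/3 = 17/3.
E[X | tails] = (5+6+12)/3 = 23/3.
By the law of total expectation,
E[X] = (2/7)·(17/3) + (5/7)·(23/3) = 149/21.

149/21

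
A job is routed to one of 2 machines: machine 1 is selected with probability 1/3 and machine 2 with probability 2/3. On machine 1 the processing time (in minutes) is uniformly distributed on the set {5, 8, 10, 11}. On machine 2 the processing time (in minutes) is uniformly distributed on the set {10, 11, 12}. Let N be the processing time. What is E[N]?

61/6

E[N | machine 1] = (5+8+10+11)/4 = 17/2.
E[N | machine 2] = (10+11+12)/3 = 11.
By the law of total expectation,
E[N] = (1/3)·(17/2) + (2/3)·(11) = 61/6.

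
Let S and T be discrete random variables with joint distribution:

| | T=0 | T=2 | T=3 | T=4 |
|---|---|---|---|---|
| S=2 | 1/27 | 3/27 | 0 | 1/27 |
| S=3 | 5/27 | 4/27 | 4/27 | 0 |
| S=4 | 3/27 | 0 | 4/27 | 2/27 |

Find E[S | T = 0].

29/9

P(T = 0) = 1/3.
Summing S·P(S=x,T=y) over the conditioning event gives 29/27.
E[S | T = 0] = (29/27) / (1/3) = 29/9.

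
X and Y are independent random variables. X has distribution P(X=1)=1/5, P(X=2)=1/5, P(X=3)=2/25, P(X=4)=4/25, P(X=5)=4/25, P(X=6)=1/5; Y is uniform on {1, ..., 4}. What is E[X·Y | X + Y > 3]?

169/17

P(X + Y > 3) = 17/20.
Summing XY·P(x,y) over outcomes with X + Y > 3 gives 169/20.
E[X·Y | X + Y > 3] = (169/20) / (17/20) = 169/17.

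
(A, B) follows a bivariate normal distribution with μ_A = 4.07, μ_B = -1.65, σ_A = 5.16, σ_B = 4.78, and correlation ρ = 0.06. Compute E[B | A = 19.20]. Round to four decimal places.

-0.8091

E[B | A=x] = μ_B + ρ(σ_B/σ_A)(x − μ_A) for jointly normal variables.
E[B | A=19.20] = -1.65 + (0.06)·(4.78/5.16)·(19.20 − (4.07)) = -1.65 + (0.055581)·(15.13) = -0.8091.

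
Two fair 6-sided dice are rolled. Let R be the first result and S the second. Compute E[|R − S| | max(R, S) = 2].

2/3

Outcomes with max(R, S) = 2: (1,2), (2,1), (2,2), each with probability 1/36.
E[|R − S| | max(R, S) = 2] = (1 + 1 + 0) / 3 = 2/3.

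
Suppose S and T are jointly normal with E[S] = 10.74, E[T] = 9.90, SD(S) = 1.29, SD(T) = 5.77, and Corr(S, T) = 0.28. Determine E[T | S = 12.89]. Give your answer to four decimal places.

For a bivariate normal, E[T | S=x] = μ_T + ρ·(σ_T/σ_S)·(x − μ_S).
E[T | S=12.89] = 9.90 + (0.28)·(5.77/1.29)·(12.89 − (10.74)) = 9.90 + (1.2524)·(2.15) = 12.5927.

12.5927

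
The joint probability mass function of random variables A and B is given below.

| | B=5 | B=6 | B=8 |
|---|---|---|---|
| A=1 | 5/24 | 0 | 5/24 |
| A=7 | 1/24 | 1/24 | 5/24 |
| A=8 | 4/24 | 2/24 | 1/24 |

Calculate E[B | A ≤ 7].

P(A ≤ 7) = 17/24.
Summing B·P(A=x,B=y) over the conditioning event gives 29/6.
E[B | A ≤ 7] = (29/6) / (17/24) = 116/17.

116/17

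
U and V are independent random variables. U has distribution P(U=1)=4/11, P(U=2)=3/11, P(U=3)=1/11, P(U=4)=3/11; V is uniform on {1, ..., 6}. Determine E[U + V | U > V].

P(U > V) = 7/33.
Summing (U+V)·P(x,y) over outcomes with U > V gives 12/11.
E[U + V | U > V] = (12/11) / (7/33) = 36/7.

36/7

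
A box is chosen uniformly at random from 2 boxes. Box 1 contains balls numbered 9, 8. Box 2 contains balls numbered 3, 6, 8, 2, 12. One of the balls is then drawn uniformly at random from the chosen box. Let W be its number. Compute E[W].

E[W | box 1] = (9+8)/2 = 17/2.
E[W | box 2] = (3+6+8+2+12)/5 = 31/5.
By the law of total expectation,
E[W] = (1/2)·(17/2) + (1/2)·(31/5) = 147/20.

147/20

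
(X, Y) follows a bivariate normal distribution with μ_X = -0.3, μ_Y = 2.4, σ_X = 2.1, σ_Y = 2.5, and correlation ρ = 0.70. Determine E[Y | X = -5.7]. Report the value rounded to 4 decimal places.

For a bivariate normal, E[Y | X=x] = μ_Y + ρ·(σ_Y/σ_X)·(x − μ_X).
E[Y | X=-5.7] = 2.4 + (0.70)·(2.5/2.1)·(-5.7 − (-0.3)) = 2.4 + (0.83333)·(-5.4) = -2.1000.

-2.1000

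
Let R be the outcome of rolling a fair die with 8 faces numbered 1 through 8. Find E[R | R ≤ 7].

4

Given R ≤ 7, R is equally likely to be any of {1, 2, 3, 4, 5, 6, 7}.
E[R | R ≤ 7] = (1 + 2 + 3 + 4 + 5 + 6 + 7) / 7 = 4.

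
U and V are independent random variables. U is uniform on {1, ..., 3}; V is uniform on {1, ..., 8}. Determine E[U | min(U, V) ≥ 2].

P(min(U, V) ≥ 2) = 7/12.
Summing U·P(x,y) over outcomes with min(U, V) ≥ 2 gives 35/24.
E[U | min(U, V) ≥ 2] = (35/24) / (7/12) = 5/2.

5/2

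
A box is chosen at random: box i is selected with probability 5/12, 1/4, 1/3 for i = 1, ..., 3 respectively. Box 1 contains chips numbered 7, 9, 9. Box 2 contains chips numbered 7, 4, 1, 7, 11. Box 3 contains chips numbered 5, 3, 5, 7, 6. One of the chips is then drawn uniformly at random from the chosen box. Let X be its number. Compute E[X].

1207/180

E[X | box 1] = (7+9+9)/3 = 25/3.
E[X | box 2] = (7+4+1+7+11)/5 = 6.
E[X | box 3] = (5+3+5+7+6)/5 = 26/5.
E[X] = (5/12)·(25/3) + (1/4)·(6) + (1/3)·(26/5) = 1207/180.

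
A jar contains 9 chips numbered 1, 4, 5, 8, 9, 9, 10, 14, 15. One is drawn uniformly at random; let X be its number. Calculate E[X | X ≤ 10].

P(X ≤ 10) = 7/9.
Σ over the event: 1·1/9 + 4·1/9 + 5·1/9 + 8·1/9 + 9·2/9 + 10·1/9 = 46/9.
E[X | X ≤ 10] = (46/9) / (7/9) = 46/7.

46/7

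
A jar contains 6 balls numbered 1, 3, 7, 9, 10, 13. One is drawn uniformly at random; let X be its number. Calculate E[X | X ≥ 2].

42/5

P(X ≥ 2) = 5/6.
Σ over the event: 3·1/6 + 7·1/6 + 9·1/6 + 10·1/6 + 13·1/6 = 7.
E[X | X ≥ 2] = (7) / (5/6) = 42/5.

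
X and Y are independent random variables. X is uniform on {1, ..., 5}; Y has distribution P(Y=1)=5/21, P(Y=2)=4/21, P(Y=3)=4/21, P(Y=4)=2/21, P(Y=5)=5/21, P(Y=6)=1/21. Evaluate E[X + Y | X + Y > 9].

71/7

P(X + Y > 9) = 1/15.
Summing (X+Y)·P(x,y) over outcomes with X + Y > 9 gives 71/105.
E[X + Y | X + Y > 9] = (71/105) / (1/15) = 71/7.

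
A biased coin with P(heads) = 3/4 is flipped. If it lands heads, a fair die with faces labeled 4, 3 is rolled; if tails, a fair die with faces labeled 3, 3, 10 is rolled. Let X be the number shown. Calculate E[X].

E[X | heads] = (4+3)/2 = 7/2.
E[X | tails] = (3+3+10)/3 = 16/3.
E[X] = (3/4)·(7/2) + (1/4)·(16/3) = 95/24.

95/24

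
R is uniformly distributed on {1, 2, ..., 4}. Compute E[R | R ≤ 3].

2

Given R ≤ 3, R is equally likely to be any of {1, 2, 3}.
E[R | R ≤ 3] = (1 + 2 + 3) / 3 = 2.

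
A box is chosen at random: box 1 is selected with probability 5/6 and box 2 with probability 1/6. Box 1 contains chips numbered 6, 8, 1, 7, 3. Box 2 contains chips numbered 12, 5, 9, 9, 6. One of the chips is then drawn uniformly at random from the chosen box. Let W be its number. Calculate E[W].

83/15

E[W | box 1] = (6+8+1+7+3)/5 = 5.
E[W | box 2] = (12+5+9+9+6)/5 = 41/5.
E[W] = (5/6)·(5) + (1/6)·(41/5) = 83/15.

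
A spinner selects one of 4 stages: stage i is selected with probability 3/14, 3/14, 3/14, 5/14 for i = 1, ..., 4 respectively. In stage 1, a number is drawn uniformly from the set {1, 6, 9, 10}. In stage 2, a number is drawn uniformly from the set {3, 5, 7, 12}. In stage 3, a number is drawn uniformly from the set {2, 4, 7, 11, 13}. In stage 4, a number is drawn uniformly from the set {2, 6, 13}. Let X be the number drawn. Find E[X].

E[X | stage 1] = (1+6+9+10)/4 = 13/2.
E[X | stage 2] = (3+5+7+12)/4 = 27/4.
E[X | stage 3] = (2+4+7+11+13)/5 = 37/5.
E[X | stage 4] = (2+6+13)/3 = 7.
By the law of total expectation,
E[X] = (3/14)·(13/2) + (3/14)·(27/4) + (3/14)·(37/5) + (5/14)·(7) = 277/40.

277/40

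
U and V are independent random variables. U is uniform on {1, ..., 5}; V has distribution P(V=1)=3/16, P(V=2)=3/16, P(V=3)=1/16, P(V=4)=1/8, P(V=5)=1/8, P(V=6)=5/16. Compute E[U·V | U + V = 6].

P(U + V = 6) = 11/80.
Summing UV·P(x,y) over outcomes with U + V = 6 gives 37/40.
E[U·V | U + V = 6] = (37/40) / (11/80) = 74/11.

74/11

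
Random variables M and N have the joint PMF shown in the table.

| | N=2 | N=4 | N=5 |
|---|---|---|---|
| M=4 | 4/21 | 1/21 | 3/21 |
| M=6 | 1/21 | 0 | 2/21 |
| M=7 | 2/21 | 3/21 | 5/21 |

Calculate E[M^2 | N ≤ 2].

P(N ≤ 2) = 1/3.
Σ M^2·P over the event = 16·(4/21) + 36·(1/21) + 49·(2/21) = 66/7.
E[M^2 | N ≤ 2] = (66/7) / (1/3) = 198/7.

198/7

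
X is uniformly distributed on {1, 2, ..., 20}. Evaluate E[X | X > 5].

13

P(X > 5) = 3/4.
E[X | X > 5] = (39/4) / (3/4) = 13.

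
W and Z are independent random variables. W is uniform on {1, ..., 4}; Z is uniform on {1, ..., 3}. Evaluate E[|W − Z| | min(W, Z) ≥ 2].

5/6

Outcomes with min(W, Z) ≥ 2: (2,2), (2,3), (3,2), (3,3), (4,2), (4,3), each with probability 1/12.
E[|W − Z| | min(W, Z) ≥ 2] = (0 + 1 + 1 + 0 + 2 + 1) / 6 = 5/6.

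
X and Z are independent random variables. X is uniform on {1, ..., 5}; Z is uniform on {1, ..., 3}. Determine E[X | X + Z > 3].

P(X + Z > 3) = 4/5.
Summing X·P(x,y) over outcomes with X + Z > 3 gives 41/15.
E[X | X + Z > 3] = (41/15) / (4/5) = 41/12.

41/12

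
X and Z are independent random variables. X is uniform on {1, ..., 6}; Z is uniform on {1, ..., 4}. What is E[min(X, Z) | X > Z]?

P(X > Z) = 7/12.
Summing min(X,Z)·P(x,y) over outcomes with X > Z gives 5/4.
E[min(X, Z) | X > Z] = (5/4) / (7/12) = 15/7.

15/7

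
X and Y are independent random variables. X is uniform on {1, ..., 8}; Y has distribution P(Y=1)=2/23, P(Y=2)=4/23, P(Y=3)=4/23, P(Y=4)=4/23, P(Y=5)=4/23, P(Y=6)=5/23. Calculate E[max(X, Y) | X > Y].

P(X > Y) = 12/23.
Summing max(X,Y)·P(x,y) over outcomes with X > Y gives 585/184.
E[max(X, Y) | X > Y] = (585/184) / (12/23) = 195/32.

195/32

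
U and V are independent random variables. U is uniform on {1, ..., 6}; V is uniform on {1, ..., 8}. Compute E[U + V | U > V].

P(U > V) = 5/16.
Summing (U+V)·P(x,y) over outcomes with U > V gives 35/16.
E[U + V | U > V] = (35/16) / (5/16) = 7.

7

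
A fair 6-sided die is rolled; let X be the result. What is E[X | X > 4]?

11/2

Given X > 4, X is equally likely to be any of {5, 6}.
E[X | X > 4] = (5 + 6) / 2 = 11/2.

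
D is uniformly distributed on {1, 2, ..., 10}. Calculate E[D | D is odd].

Given D is odd, D is equally likely to be any of {1, 3, 5, 7, 9}.
E[D | D is odd] = (1 + 3 + 5 + 7 + 9) / 5 = 5.

5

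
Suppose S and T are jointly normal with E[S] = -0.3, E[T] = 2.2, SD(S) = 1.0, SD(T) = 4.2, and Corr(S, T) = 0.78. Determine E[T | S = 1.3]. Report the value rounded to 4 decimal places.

For a bivariate normal, E[T | S=x] = μ_T + ρ·(σ_T/σ_S)·(x − μ_S).
E[T | S=1.3] = 2.2 + (0.78)·(4.2/1.0)·(1.3 − (-0.3)) = 2.2 + (3.276)·(1.6) = 7.4416.

7.4416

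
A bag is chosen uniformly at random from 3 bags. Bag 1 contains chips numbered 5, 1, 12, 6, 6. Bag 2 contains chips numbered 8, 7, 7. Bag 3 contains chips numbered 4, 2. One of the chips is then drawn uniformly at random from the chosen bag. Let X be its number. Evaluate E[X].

E[X | bag 1] = (5+1+12+6+6)/5 = 6.
E[X | bag 2] = (8+7+7)/3 = 22/3.
E[X | bag 3] = (4+2)/2 = 3.
By the law of total expectation,
E[X] = (1/3)·(6) + (1/3)·(22/3) + (1/3)·(3) = 49/9.

49/9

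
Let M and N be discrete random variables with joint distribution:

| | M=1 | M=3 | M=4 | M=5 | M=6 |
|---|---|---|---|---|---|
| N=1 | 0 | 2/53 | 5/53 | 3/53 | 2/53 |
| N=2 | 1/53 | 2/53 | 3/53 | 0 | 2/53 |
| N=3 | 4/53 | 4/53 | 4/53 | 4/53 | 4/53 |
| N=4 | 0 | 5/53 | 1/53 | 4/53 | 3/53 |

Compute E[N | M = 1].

14/5

P(M = 1) = 5/53.
Σ N·P over the event = 2·(1/53) + 3·(4/53) = 14/53.
E[N | M = 1] = (14/53) / (5/53) = 14/5.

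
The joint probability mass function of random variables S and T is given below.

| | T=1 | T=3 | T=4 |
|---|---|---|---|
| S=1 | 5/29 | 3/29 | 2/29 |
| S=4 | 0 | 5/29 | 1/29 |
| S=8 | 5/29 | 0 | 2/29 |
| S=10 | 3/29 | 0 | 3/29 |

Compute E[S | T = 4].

13/2

P(T = 4) = 8/29.
Σ S·P over the event = 1·(2/29) + 4·(1/29) + 8·(2/29) + 10·(3/29) = 52/29.
E[S | T = 4] = (52/29) / (8/29) = 13/2.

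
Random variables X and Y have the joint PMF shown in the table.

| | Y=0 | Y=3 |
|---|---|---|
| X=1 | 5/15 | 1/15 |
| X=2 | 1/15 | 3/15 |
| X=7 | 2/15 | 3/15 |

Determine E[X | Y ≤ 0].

21/8

P(Y ≤ 0) = 8/15.
Σ X·P over the event = 1·(5/15) + 2·(1/15) + 7·(2/15) = 7/5.
E[X | Y ≤ 0] = (7/5) / (8/15) = 21/8.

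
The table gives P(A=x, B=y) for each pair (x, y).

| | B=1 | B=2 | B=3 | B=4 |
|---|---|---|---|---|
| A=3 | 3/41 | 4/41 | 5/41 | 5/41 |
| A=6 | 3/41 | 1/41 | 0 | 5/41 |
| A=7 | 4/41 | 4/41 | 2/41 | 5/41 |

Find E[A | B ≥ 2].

P(B ≥ 2) = 31/41.
Σ A·P over the event = 3·(4/41) + 3·(5/41) + 3·(5/41) + 6·(1/41) + 6·(5/41) + 7·(4/41) + 7·(2/41) + 7·(5/41) = 155/41.
E[A | B ≥ 2] = (155/41) / (31/41) = 5.

5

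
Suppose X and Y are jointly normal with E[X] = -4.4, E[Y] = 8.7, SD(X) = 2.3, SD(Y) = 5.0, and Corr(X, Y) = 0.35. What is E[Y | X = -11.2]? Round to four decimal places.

3.5261

E[Y | X=x] = μ_Y + ρ(σ_Y/σ_X)(x − μ_X) for jointly normal variables.
E[Y | X=-11.2] = 8.7 + (0.35)·(5.0/2.3)·(-11.2 − (-4.4)) = 8.7 + (0.76087)·(-6.8) = 3.5261.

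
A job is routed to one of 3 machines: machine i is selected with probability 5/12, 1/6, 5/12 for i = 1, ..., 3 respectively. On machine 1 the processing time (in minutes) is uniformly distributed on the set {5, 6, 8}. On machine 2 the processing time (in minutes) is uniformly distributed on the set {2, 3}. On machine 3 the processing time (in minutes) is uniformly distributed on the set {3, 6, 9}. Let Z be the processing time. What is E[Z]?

E[Z | machine 1] = (5+6+8)/3 = 19/3.
E[Z | machine 2] = (2+3)/2 = 5/2.
E[Z | machine 3] = (3+6+9)/3 = 6.
E[Z] = (5/12)·(19/3) + (1/6)·(5/2) + (5/12)·(6) = 50/9.

50/9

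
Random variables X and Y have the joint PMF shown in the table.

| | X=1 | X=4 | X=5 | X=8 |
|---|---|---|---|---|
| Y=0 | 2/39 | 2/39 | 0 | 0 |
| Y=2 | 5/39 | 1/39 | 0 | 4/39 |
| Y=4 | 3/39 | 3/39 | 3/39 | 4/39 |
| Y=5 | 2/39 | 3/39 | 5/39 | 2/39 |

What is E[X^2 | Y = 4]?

P(Y = 4) = 1/3.
Σ X^2·P over the event = 1·(3/39) + 16·(3/39) + 25·(3/39) + 64·(4/39) = 382/39.
E[X^2 | Y = 4] = (382/39) / (1/3) = 382/13.

382/13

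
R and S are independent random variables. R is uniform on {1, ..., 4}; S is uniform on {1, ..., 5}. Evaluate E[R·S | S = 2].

Outcomes with S = 2: (1,2), (2,2), (3,2), (4,2), each with probability 1/20.
E[R·S | S = 2] = (2 + 4 + 6 + 8) / 4 = 5.

5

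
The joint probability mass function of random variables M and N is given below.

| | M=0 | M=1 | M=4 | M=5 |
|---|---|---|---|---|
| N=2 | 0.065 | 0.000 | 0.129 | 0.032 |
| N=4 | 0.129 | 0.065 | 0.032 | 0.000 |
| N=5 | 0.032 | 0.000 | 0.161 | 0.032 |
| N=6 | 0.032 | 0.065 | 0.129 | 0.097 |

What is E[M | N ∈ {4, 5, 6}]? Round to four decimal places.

P(N ∈ {4, 5, 6}) = 0.774.
Summing M·P(M=x,N=y) over the conditioning event gives 2.063.
E[M | N ∈ {4, 5, 6}] = (2.063) / (0.774) = 2.6654.

2.6654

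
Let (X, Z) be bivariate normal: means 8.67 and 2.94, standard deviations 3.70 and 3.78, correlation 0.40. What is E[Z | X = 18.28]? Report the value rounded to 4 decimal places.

E[Z | X=x] = μ_Z + ρ(σ_Z/σ_X)(x − μ_X) for jointly normal variables.
E[Z | X=18.28] = 2.94 + (0.40)·(3.78/3.70)·(18.28 − (8.67)) = 2.94 + (0.40865)·(9.61) = 6.8671.

6.8671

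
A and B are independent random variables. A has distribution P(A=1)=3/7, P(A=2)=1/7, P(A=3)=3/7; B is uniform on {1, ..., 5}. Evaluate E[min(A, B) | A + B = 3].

1

P(A + B = 3) = 4/35.
Summing min(A,B)·P(x,y) over outcomes with A + B = 3 gives 4/35.
E[min(A, B) | A + B = 3] = (4/35) / (4/35) = 1.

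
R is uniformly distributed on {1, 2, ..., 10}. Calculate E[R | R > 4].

Given R > 4, R is equally likely to be any of {5, 6, 7, 8, 9, 10}.
E[R | R > 4] = (5 + 6 + 7 + 8 + 9 + 10) / 6 = 15/2.

15/2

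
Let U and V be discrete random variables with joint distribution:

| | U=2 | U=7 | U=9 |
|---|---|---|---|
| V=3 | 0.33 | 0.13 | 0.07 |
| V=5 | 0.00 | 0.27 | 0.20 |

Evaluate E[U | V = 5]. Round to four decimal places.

7.8511

P(V = 5) = 0.47.
Σ U·P over the event = 7·(0.27) + 9·(0.20) = 3.69.
E[U | V = 5] = (3.69) / (0.47) = 7.8511.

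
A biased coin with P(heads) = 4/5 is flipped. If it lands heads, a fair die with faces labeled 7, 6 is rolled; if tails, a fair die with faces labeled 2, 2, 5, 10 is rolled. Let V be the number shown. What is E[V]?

E[V | heads] = (7+6)/2 = 13/2.
E[V | tails] = (2+2+5+10)/4 = 19/4.
E[V] = (4/5)·(13/2) + (1/5)·(19/4) = 123/20.

123/20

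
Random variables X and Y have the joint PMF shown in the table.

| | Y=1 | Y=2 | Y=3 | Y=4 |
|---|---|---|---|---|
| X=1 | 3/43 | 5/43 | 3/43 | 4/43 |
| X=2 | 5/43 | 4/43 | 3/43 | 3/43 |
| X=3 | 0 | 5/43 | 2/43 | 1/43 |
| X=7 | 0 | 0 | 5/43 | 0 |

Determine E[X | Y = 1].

13/8

P(Y = 1) = 8/43.
Σ X·P over the event = 1·(3/43) + 2·(5/43) = 13/43.
E[X | Y = 1] = (13/43) / (8/43) = 13/8.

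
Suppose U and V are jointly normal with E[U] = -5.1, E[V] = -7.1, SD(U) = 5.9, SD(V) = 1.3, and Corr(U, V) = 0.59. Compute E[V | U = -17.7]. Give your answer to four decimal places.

-8.7380

For a bivariate normal, E[V | U=x] = μ_V + ρ·(σ_V/σ_U)·(x − μ_U).
E[V | U=-17.7] = -7.1 + (0.59)·(1.3/5.9)·(-17.7 − (-5.1)) = -7.1 + (0.13)·(-12.6) = -8.7380.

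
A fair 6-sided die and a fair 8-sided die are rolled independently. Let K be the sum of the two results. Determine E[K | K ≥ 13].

P(K ≥ 13) = 1/16.
Σ over the event: 13·1/24 + 14·1/48 = 5/6.
E[K | K ≥ 13] = (5/6) / (1/16) = 40/3.

40/3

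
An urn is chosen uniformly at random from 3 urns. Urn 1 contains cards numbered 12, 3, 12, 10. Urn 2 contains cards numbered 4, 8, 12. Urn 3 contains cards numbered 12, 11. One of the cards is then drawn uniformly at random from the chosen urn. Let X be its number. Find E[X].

E[X | urn 1] = (12+3+12+10)/4 = 37/4.
E[X | urn 2] = (4+8+12)/3 = 8.
E[X | urn 3] = (12+11)/2 = 23/2.
By the law of total expectation,
E[X] = (1/3)·(37/4) + (1/3)·(8) + (1/3)·(23/2) = 115/12.

115/12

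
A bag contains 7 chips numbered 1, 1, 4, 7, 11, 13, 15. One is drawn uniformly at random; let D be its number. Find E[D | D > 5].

23/2

P(D > 5) = 4/7.
Σ over the event: 7·1/7 + 11·1/7 + 13·1/7 + 15·1/7 = 46/7.
E[D | D > 5] = (46/7) / (4/7) = 23/2.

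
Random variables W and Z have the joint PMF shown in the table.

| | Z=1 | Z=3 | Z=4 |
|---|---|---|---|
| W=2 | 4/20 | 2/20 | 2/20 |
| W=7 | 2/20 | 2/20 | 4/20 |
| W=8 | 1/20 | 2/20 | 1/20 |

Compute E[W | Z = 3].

P(Z = 3) = 3/10.
Summing W·P(W=x,Z=y) over the conditioning event gives 17/10.
E[W | Z = 3] = (17/10) / (3/10) = 17/3.

17/3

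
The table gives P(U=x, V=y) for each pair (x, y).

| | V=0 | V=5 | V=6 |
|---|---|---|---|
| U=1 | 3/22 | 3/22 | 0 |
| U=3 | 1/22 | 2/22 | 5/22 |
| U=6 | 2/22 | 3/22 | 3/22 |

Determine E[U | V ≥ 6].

P(V ≥ 6) = 4/11.
Σ U·P over the event = 3·(5/22) + 6·(3/22) = 3/2.
E[U | V ≥ 6] = (3/2) / (4/11) = 33/8.

33/8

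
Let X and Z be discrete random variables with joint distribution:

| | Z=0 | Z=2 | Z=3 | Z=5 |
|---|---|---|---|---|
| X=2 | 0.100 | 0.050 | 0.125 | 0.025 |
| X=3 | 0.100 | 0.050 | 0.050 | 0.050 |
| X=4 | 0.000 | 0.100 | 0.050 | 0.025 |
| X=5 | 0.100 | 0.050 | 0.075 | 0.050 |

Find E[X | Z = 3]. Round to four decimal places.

3.2500

P(Z = 3) = 0.300.
Σ X·P over the event = 2·(0.125) + 3·(0.050) + 4·(0.050) + 5·(0.075) = 0.975.
E[X | Z = 3] = (0.975) / (0.300) = 3.2500.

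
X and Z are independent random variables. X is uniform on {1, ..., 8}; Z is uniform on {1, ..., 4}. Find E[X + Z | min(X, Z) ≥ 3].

9

P(min(X, Z) ≥ 3) = 3/8.
Summing (X+Z)·P(x,y) over outcomes with min(X, Z) ≥ 3 gives 27/8.
E[X + Z | min(X, Z) ≥ 3] = (27/8) / (3/8) = 9.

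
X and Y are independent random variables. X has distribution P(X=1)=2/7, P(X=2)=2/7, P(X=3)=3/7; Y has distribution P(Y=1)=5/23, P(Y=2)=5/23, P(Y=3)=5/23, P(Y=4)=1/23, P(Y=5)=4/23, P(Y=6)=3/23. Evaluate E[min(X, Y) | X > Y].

11/8

P(X > Y) = 40/161.
Summing min(X,Y)·P(x,y) over outcomes with X > Y gives 55/161.
E[min(X, Y) | X > Y] = (55/161) / (40/161) = 11/8.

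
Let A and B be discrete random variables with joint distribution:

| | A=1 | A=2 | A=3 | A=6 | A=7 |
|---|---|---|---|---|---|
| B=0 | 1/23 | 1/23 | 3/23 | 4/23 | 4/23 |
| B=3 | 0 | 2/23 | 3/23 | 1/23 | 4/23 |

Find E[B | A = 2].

2

P(A = 2) = 3/23.
Σ B·P over the event = 0·(1/23) + 3·(2/23) = 6/23.
E[B | A = 2] = (6/23) / (3/23) = 2.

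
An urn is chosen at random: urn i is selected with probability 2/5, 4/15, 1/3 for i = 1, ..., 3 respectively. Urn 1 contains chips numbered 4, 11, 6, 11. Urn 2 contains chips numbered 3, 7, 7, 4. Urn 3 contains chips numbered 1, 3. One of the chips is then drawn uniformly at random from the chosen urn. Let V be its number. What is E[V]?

E[V | urn 1] = (4+11+6+11)/4 = 8.
E[V | urn 2] = (3+7+7+4)/4 = 21/4.
E[V | urn 3] = (1+3)/2 = 2.
E[V] = (2/5)·(8) + (4/15)·(21/4) + (1/3)·(2) = 79/15.

79/15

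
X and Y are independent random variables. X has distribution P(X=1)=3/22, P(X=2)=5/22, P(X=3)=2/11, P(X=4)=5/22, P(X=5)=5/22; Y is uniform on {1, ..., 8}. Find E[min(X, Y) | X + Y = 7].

25/11

P(X + Y = 7) = 1/8.
Summing min(X,Y)·P(x,y) over outcomes with X + Y = 7 gives 25/88.
E[min(X, Y) | X + Y = 7] = (25/88) / (1/8) = 25/11.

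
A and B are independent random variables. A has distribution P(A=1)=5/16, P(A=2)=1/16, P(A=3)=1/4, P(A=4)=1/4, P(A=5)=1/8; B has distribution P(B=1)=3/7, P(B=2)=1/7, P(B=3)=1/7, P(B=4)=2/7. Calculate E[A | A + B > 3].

289/89

P(A + B > 3) = 89/112.
Summing A·P(x,y) over outcomes with A + B > 3 gives 289/112.
E[A | A + B > 3] = (289/112) / (89/112) = 289/89.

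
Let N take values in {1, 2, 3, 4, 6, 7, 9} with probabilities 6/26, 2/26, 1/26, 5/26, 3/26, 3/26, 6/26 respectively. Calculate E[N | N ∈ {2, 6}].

P(N ∈ {2, 6}) = 5/26.
Σ over the event: 2·1/13 + 6·3/26 = 11/13.
E[N | N ∈ {2, 6}] = (11/13) / (5/26) = 22/5.

22/5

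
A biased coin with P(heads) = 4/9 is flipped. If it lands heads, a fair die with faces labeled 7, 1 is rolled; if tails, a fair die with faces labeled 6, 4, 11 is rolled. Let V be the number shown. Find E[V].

17/3

E[V | heads] = (7+1)/2 = 4.
E[V | tails] = (6+4+11)/3 = 7.
By the law of total expectation,
E[V] = (4/9)·(4) + (5/9)·(7) = 17/3.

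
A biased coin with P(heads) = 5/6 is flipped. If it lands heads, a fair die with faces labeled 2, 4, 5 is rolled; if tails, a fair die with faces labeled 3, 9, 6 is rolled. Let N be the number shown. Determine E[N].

E[N | heads] = (2+4+5)/3 = 11/3.
E[N | tails] = (3+9+6)/3 = 6.
By the law of total expectation,
E[N] = (5/6)·(11/3) + (1/6)·(6) = 73/18.

73/18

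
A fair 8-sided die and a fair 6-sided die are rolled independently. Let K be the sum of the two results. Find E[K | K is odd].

P(K is odd) = 1/2.
Σ over the event: 3·1/24 + 5·1/12 + 7·1/8 + 9·1/8 + 11·1/12 + 13·1/24 = 4.
E[K | K is odd] = (4) / (1/2) = 8.

8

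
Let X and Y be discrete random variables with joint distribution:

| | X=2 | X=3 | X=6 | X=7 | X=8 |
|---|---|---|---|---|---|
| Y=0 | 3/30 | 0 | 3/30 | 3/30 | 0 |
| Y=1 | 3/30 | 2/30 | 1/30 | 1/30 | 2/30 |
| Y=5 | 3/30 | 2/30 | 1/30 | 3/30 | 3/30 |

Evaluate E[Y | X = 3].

3

P(X = 3) = 2/15.
Σ Y·P over the event = 1·(2/30) + 5·(2/30) = 2/5.
E[Y | X = 3] = (2/5) / (2/15) = 3.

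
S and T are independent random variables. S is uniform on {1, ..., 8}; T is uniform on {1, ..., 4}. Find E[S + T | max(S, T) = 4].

44/7

Outcomes with max(S, T) = 4: (1,4), (2,4), (3,4), (4,1), (4,2), (4,3), (4,4), each with probability 1/32.
E[S + T | max(S, T) = 4] = (5 + 6 + 7 + 5 + 6 + 7 + 8) / 7 = 44/7.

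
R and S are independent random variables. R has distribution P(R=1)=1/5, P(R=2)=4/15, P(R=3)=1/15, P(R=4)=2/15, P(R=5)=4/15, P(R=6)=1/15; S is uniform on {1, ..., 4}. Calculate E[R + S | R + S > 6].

P(R + S > 6) = 7/20.
Summing (R+S)·P(x,y) over outcomes with R + S > 6 gives 167/60.
E[R + S | R + S > 6] = (167/60) / (7/20) = 167/21.

167/21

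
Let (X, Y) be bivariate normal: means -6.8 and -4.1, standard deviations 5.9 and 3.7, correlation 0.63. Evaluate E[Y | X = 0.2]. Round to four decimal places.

-1.3344

The regression of Y on X has slope ρ·σ_Y/σ_X and passes through (μ_X, μ_Y).
E[Y | X=0.2] = -4.1 + (0.63)·(3.7/5.9)·(0.2 − (-6.8)) = -4.1 + (0.39508)·(7) = -1.3344.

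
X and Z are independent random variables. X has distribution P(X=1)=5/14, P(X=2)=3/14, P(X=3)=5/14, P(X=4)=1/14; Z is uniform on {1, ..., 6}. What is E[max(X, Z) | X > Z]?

3

P(X > Z) = 4/21.
Summing max(X,Z)·P(x,y) over outcomes with X > Z gives 4/7.
E[max(X, Z) | X > Z] = (4/7) / (4/21) = 3.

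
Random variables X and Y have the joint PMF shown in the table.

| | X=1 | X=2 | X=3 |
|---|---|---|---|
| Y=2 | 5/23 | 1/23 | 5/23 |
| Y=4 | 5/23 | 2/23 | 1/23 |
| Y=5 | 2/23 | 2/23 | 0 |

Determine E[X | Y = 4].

P(Y = 4) = 8/23.
Summing X·P(X=x,Y=y) over the conditioning event gives 12/23.
E[X | Y = 4] = (12/23) / (8/23) = 3/2.

3/2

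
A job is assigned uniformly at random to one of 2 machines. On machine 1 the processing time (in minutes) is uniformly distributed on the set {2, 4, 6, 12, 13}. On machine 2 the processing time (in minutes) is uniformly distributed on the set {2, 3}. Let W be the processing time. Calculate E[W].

99/20

E[W | machine 1] = (2+4+6+12+13)/5 = 37/5.
E[W | machine 2] = (2+3)/2 = 5/2.
By the law of total expectation,
E[W] = (1/2)·(37/5) + (1/2)·(5/2) = 99/20.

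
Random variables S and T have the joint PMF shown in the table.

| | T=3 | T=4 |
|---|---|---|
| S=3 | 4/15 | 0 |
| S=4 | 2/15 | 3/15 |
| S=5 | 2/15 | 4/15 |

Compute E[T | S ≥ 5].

11/3

P(S ≥ 5) = 2/5.
Σ T·P over the event = 3·(2/15) + 4·(4/15) = 22/15.
E[T | S ≥ 5] = (22/15) / (2/5) = 11/3.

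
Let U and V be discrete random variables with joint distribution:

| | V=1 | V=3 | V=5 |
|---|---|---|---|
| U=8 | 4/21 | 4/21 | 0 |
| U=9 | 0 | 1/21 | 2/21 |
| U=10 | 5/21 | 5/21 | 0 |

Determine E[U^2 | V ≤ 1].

84

P(V ≤ 1) = 3/7.
Σ U^2·P over the event = 64·(4/21) + 100·(5/21) = 36.
E[U^2 | V ≤ 1] = (36) / (3/7) = 84.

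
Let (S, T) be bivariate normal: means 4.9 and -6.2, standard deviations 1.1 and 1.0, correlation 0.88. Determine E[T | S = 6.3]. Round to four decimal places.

-5.0800

For a bivariate normal, E[T | S=x] = μ_T + ρ·(σ_T/σ_S)·(x − μ_S).
E[T | S=6.3] = -6.2 + (0.88)·(1.0/1.1)·(6.3 − (4.9)) = -6.2 + (0.8)·(1.4) = -5.0800.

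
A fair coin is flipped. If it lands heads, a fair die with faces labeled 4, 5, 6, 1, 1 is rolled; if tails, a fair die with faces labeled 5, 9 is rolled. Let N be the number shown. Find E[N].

E[N | heads] = (4+5+6+1+1)/5 = 17/5.
E[N | tails] = (5+9)/2 = 7.
By the law of total expectation,
E[N] = (1/2)·(17/5) + (1/2)·(7) = 26/5.

26/5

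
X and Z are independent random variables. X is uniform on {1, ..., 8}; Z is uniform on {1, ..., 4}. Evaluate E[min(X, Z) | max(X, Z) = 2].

4/3

Outcomes with max(X, Z) = 2: (1,2), (2,1), (2,2), each with probability 1/32.
E[min(X, Z) | max(X, Z) = 2] = (1 + 1 + 2) / 3 = 4/3.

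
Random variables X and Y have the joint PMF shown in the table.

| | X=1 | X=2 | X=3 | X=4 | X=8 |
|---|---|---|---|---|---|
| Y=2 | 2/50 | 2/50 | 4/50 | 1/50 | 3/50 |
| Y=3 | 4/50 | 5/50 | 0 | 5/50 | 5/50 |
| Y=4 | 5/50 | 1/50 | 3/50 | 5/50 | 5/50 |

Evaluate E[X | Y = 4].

4

P(Y = 4) = 19/50.
Σ X·P over the event = 1·(5/50) + 2·(1/50) + 3·(3/50) + 4·(5/50) + 8·(5/50) = 38/25.
E[X | Y = 4] = (38/25) / (19/50) = 4.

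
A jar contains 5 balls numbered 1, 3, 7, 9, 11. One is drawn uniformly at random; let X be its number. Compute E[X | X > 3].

9

P(X > 3) = 3/5.
Σ over the event: 7·1/5 + 9·1/5 + 11·1/5 = 27/5.
E[X | X > 3] = (27/5) / (3/5) = 9.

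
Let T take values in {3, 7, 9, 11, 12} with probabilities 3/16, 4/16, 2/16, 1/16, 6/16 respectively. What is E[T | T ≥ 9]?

P(T ≥ 9) = 9/16.
Σ over the event: 9·1/8 + 11·1/16 + 12·3/8 = 101/16.
E[T | T ≥ 9] = (101/16) / (9/16) = 101/9.

101/9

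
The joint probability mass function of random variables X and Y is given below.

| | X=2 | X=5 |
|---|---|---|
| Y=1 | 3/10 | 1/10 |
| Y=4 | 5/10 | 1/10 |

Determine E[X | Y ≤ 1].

11/4

P(Y ≤ 1) = 2/5.
Summing X·P(X=x,Y=y) over the conditioning event gives 11/10.
E[X | Y ≤ 1] = (11/10) / (2/5) = 11/4.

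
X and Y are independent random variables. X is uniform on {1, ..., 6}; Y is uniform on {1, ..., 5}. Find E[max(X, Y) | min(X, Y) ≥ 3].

29/6

P(min(X, Y) ≥ 3) = 2/5.
Summing max(X,Y)·P(x,y) over outcomes with min(X, Y) ≥ 3 gives 29/15.
E[max(X, Y) | min(X, Y) ≥ 3] = (29/15) / (2/5) = 29/6.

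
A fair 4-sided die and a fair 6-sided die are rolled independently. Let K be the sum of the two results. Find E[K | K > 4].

62/9

P(K > 4) = 3/4.
Σ over the event: 5·1/6 + 6·1/6 + 7·1/6 + 8·1/8 + 9·1/12 + 10·1/24 = 31/6.
E[K | K > 4] = (31/6) / (3/4) = 62/9.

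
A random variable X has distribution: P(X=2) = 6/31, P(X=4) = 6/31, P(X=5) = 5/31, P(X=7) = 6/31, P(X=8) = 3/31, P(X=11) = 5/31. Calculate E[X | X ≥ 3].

P(X ≥ 3) = 25/31.
Σ over the event: 4·6/31 + 5·5/31 + 7·6/31 + 8·3/31 + 11·5/31 = 170/31.
E[X | X ≥ 3] = (170/31) / (25/31) = 34/5.

34/5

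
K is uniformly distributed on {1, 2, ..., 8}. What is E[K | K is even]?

5

Given K is even, K is equally likely to be any of {2, 4, 6, 8}.
E[K | K is even] = (2 + 4 + 6 + 8) / 4 = 5.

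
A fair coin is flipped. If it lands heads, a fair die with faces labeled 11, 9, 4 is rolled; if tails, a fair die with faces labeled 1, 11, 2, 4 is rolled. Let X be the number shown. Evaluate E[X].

25/4

E[X | heads] = (11+9+4)/3 = 8.
E[X | tails] = (1+11+2+4)/4 = 9/2.
E[X] = (1/2)·(8) + (1/2)·(9/2) = 25/4.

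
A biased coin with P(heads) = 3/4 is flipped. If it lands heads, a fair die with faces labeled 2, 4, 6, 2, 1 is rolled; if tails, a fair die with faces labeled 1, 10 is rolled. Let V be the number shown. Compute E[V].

29/8

E[V | heads] = (2+4+6+2+1)/5 = 3.
E[V | tails] = (1+10)/2 = 11/2.
E[V] = (3/4)·(3) + (1/4)·(11/2) = 29/8.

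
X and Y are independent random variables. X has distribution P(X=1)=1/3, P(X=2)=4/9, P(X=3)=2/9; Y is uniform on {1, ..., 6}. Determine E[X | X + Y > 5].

27/13

P(X + Y > 5) = 13/27.
Summing X·P(x,y) over outcomes with X + Y > 5 gives 1.
E[X | X + Y > 5] = (1) / (13/27) = 27/13.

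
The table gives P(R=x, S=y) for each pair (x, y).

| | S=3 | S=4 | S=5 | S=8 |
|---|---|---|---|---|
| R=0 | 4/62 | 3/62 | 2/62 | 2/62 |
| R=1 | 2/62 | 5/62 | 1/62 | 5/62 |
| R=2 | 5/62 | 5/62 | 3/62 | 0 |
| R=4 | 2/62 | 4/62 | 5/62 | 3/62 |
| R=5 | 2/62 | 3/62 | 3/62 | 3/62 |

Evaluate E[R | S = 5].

P(S = 5) = 7/31.
Σ R·P over the event = 0·(2/62) + 1·(1/62) + 2·(3/62) + 4·(5/62) + 5·(3/62) = 21/31.
E[R | S = 5] = (21/31) / (7/31) = 3.

3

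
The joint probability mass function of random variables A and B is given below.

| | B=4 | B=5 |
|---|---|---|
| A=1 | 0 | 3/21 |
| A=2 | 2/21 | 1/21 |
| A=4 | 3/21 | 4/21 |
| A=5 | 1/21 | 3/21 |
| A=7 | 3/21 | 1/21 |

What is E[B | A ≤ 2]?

P(A ≤ 2) = 2/7.
Σ B·P over the event = 5·(3/21) + 4·(2/21) + 5·(1/21) = 4/3.
E[B | A ≤ 2] = (4/3) / (2/7) = 14/3.

14/3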